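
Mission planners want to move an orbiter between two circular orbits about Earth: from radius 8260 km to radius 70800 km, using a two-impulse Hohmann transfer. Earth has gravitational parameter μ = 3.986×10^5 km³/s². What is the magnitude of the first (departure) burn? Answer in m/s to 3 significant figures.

Semi-major axis of the transfer orbit: a_t = (8260 + 70800)/2 = 39530 km.
On the circular orbit at r = 8260 km, v_c = √(μ/r) = 6.947 km/s.
Vis-viva on the transfer ellipse at r = 8260 km gives v_t = √[μ(2/r − 1/a_t)] = 9.297 km/s.
Δv₁ = |v_t − v_c| = |9.297 − 6.947| = 2.350 km/s.

Δv₁ = 2350 m/s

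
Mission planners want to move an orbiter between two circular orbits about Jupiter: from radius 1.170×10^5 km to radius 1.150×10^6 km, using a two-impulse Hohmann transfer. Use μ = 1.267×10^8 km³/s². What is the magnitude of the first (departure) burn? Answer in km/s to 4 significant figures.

The Hohmann ellipse has a_t = (r₁ + r₂)/2 = 6.335×10^5 km.
On the circular orbit at r = 1.170×10^5 km, v_c = √(μ/r) = 32.91 km/s.
Transfer-orbit speed at the same r (vis-viva, a = a_t): v_t = √[μ(2/r − 1/a_t)] = 44.34 km/s.
Δv₁ = |v_t − v_c| = |44.34 − 32.91| = 11.43 km/s.

Δv₁ = 11.43 km/s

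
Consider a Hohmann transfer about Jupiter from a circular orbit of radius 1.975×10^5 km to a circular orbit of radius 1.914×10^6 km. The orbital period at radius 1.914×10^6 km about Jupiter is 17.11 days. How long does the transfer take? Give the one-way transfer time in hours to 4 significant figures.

t = 84.11 hours

From Kepler's third law T² = 4π²r³/μ at r = 1.914×10^6 km, T = 17.11 days = 17.11 × 86400 s = 1.478304×10^6 s: μ = 4π²r³/T² = 1.26665×10^8 km³/s².
The Hohmann ellipse has a_t = (r₁ + r₂)/2 = 1.05575×10^6 km.
By Kepler's third law the transfer-orbit period is T = 2π√(a_t³/μ), so t = T/2 = 3.028×10^5 s.
Converting: 3.028×10^5 s ÷ 3600 s/hour = 84.11 hours.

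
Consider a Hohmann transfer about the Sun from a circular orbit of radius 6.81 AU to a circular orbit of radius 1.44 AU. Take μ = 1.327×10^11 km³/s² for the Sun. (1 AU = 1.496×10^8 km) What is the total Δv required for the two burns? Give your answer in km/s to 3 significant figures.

Δv = 11.7 km/s

In km: r₁ = 6.81 × 1.496×10^8 = 1.018776×10^9 km; r₂ = 1.44 × 1.496×10^8 = 2.15424×10^8 km.
Semi-major axis of the transfer orbit: a_t = (1.018776×10^9 + 2.15424×10^8)/2 = 6.171×10^8 km.
At r₁ the circular-orbit speed is v₁ = √(μ/r₁) = 11.413 km/s.
On the transfer ellipse at r₁, v² = μ(2/r − 1/a) gives v_a = √[μ(2/r₁ − 1/a_t)] = 6.7432 km/s.
First burn Δv₁ = |v_a − v₁| = 4.670 km/s.
At r₂, v₂ = √(μ/r₂) = 24.82 km/s.
Transfer-orbit speed at r₂: v_p = √[μ(2/r₂ − 1/a_t)] = 31.89 km/s.
Second burn Δv₂ = |v₂ − v_p| = 7.070 km/s.
Total Δv = Δv₁ + Δv₂ = 11.74 km/s.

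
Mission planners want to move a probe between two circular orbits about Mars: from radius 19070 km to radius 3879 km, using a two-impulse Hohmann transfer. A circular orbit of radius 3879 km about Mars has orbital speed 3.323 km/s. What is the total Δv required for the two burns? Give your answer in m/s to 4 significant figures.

Δv = 1588 m/s

From the circular-orbit relation v² = μ/r at r = 3879 km: μ = v²r = (3.323)² × 3879 = 42833.2 km³/s².
Transfer-ellipse semi-major axis a_t = (r₁ + r₂)/2 = (19070 + 3879)/2 = 11474.5 km.
Circular speed at r₁: v₁ = √(μ/r₁) = √(42833.2/19070) = 1.4987 km/s.
On the transfer ellipse at r₁, vis-viva gives v_a = √[μ(2/r₁ − 1/a_t)] = 0.87138 km/s.
First burn Δv₁ = |v_a − v₁| = 0.6273 km/s.
Circular speed at r₂: v₂ = √(μ/r₂) = 3.3230 km/s.
Transfer-orbit speed at r₂: v_p = √[μ(2/r₂ − 1/a_t)] = 4.2839 km/s.
Second burn Δv₂ = |v₂ − v_p| = 0.9609 km/s.
Total Δv = Δv₁ + Δv₂ = 1.588 km/s.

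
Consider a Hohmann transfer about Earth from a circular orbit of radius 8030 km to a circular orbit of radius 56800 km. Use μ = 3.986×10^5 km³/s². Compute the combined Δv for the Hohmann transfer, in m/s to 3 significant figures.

The Hohmann ellipse has a_t = (r₁ + r₂)/2 = 32415 km.
At r₁ the circular-orbit speed is v₁ = √(μ/r₁) = 7.045485 km/s.
Transfer-orbit speed at r₁ (vis-viva): v_p = √[μ(2/r₁ − 1/a_t)] = 9.326357 km/s.
First burn Δv₁ = |v_p − v₁| = 2.28087 km/s.
At r₂, v₂ = √(μ/r₂) = 2.64908 km/s.
Transfer-orbit speed at r₂: v_a = √[μ(2/r₂ − 1/a_t)] = 1.31850 km/s.
Second burn Δv₂ = |v₂ − v_a| = 1.33058 km/s.
Total Δv = Δv₁ + Δv₂ = 3.611 km/s.

Δv = 3610 m/s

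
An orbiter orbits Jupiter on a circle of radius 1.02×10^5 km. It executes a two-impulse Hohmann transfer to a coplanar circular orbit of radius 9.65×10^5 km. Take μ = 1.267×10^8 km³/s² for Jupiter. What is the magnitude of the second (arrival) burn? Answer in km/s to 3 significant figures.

The Hohmann ellipse has a_t = (r₁ + r₂)/2 = 5.335×10^5 km.
Circular speed at r = 9.650×10^5 km: v_c = √(μ/r) = 11.458 km/s.
Transfer-orbit speed at the same r (vis-viva, a = a_t): v_t = √[μ(2/r − 1/a_t)] = 5.0102 km/s.
Δv₂ = |v_t − v_c| = |5.0102 − 11.458| = 6.448 km/s.

Δv₂ = 6.45 km/s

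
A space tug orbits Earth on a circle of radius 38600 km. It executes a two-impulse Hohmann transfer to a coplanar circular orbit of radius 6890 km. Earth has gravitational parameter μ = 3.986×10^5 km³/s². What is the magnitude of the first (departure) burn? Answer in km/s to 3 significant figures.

Semi-major axis of the transfer orbit: a_t = (38600 + 6890)/2 = 22745 km.
Circular speed at r = 38600 km: v_c = √(μ/r) = 3.2135 km/s.
Transfer-orbit speed at the same r (vis-viva, a = a_t): v_t = √[μ(2/r − 1/a_t)] = 1.7686 km/s.
Δv₁ = |v_t − v_c| = |1.7686 − 3.2135| = 1.445 km/s.

Δv₁ = 1.44 km/s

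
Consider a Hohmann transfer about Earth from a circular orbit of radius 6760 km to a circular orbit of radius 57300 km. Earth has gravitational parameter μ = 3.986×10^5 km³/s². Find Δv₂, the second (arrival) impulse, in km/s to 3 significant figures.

Δv₂ = 1.43 km/s

Semi-major axis of the transfer orbit: a_t = (6760 + 57300)/2 = 32030 km.
On the circular orbit at r = 57300 km, v_c = √(μ/r) = 2.6375 km/s.
Vis-viva on the transfer ellipse at r = 57300 km gives v_t = √[μ(2/r − 1/a_t)] = 1.2117 km/s.
Δv₂ = |v_t − v_c| = |1.2117 − 2.6375| = 1.426 km/s.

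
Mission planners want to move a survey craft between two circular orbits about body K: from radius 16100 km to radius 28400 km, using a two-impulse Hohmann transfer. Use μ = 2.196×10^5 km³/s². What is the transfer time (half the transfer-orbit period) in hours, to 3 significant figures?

The Hohmann ellipse has a_t = (r₁ + r₂)/2 = 22250 km.
Transfer time t = π√(a_t³/μ) = π√((22250)³ / 2.196×10^5) = 22250 s.
Converting: 22250 s ÷ 3600 s/hour = 6.18 hours.

t = 6.18 hours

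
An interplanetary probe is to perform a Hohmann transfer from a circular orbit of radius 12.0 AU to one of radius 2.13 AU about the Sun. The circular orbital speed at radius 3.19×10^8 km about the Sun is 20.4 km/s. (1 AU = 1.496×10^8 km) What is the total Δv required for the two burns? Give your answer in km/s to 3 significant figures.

From the circular-orbit relation v² = μ/r at r = 3.19×10^8 km: μ = v²r = (20.4)² × 3.19×10^8 = 1.32755×10^11 km³/s².
In km: r₁ = 12.0 × 1.496×10^8 = 1.7952×10^9 km; r₂ = 2.13 × 1.496×10^8 = 3.18648×10^8 km.
Semi-major axis of the transfer orbit: a_t = (1.7952×10^9 + 3.18648×10^8)/2 = 1.056924×10^9 km.
At r₁ the circular-orbit speed is v₁ = √(μ/r₁) = 8.5994 km/s.
Transfer-orbit speed at r₁ (vis-viva equation): v_a = √[μ(2/r₁ − 1/a_t)] = 4.7217 km/s.
First burn Δv₁ = |v_a − v₁| = 3.878 km/s.
At r₂, v₂ = √(μ/r₂) = 20.41 km/s.
Transfer-orbit speed at r₂: v_p = √[μ(2/r₂ − 1/a_t)] = 26.60 km/s.
Second burn Δv₂ = |v₂ − v_p| = 6.190 km/s.
Total Δv = Δv₁ + Δv₂ = 10.07 km/s.

Δv = 10.1 km/s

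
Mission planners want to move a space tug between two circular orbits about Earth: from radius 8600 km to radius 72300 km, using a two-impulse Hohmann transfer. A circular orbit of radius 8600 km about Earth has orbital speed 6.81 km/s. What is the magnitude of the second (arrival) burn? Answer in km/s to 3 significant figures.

Δv₂ = 1.27 km/s

From the circular-orbit relation v² = μ/r at r = 8600 km: μ = v²r = (6.81)² × 8600 = 3.98834×10^5 km³/s².
The Hohmann ellipse has a_t = (r₁ + r₂)/2 = 40450 km.
Circular speed at r = 72300 km: v_c = √(μ/r) = 2.349 km/s.
Vis-viva on the transfer ellipse at r = 72300 km gives v_t = √[μ(2/r − 1/a_t)] = 1.083 km/s.
Δv₂ = |v_t − v_c| = |1.083 − 2.349| = 1.266 km/s.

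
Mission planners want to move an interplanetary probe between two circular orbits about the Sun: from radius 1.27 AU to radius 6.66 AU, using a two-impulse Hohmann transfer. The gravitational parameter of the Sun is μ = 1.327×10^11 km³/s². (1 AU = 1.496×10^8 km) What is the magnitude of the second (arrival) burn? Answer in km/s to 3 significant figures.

In km: r₁ = 1.27 × 1.496×10^8 = 1.89992×10^8 km; r₂ = 6.66 × 1.496×10^8 = 9.96336×10^8 km.
Semi-major axis of the transfer orbit: a_t = (1.89992×10^8 + 9.96336×10^8)/2 = 5.93164×10^8 km.
Circular speed at r = 9.96336×10^8 km: v_c = √(μ/r) = 11.54 km/s.
Transfer-orbit speed at the same r (vis-viva, a = a_t): v_t = √[μ(2/r − 1/a_t)] = 6.531 km/s.
Δv₂ = |v_t − v_c| = |6.531 − 11.54| = 5.009 km/s.

Δv₂ = 5.01 km/s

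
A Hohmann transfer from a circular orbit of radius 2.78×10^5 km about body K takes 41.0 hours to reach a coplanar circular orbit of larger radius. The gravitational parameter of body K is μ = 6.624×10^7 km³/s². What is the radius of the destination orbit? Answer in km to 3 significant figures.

r₂ = 7.76×10^5 km

Transfer time t = 41.0 hours = 1.476×10^5 s, and t = π√(a_t³/μ).
So a_t = (μ t²/π²)^(1/3) = (6.624×10^7 × (1.476×10^5)² / π²)^(1/3) = 5.2682×10^5 km.
Since a_t = (r₁ + r₂)/2, r₂ = 2a_t − r₁ = 2×5.2682×10^5 − 2.780×10^5 = 7.7564×10^5 km.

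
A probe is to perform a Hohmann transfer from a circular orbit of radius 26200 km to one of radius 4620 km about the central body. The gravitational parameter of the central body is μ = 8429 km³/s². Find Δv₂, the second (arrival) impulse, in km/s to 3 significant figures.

Semi-major axis of the transfer orbit: a_t = (26200 + 4620)/2 = 15410 km.
On the circular orbit at r = 4620 km, v_c = √(μ/r) = 1.3507 km/s.
Transfer-orbit speed at the same r (vis-viva, a = a_t): v_t = √[μ(2/r − 1/a_t)] = 1.7612 km/s.
Δv₂ = |v_t − v_c| = |1.7612 − 1.3507| = 0.4105 km/s.

Δv₂ = 0.411 km/s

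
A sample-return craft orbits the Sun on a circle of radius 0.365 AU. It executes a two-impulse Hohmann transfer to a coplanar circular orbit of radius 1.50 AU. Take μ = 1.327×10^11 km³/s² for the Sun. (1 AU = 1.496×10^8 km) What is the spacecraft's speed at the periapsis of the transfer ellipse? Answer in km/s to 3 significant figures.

In km: r₁ = 0.365 × 1.496×10^8 = 5.4604×10^7 km; r₂ = 1.50 × 1.496×10^8 = 2.244×10^8 km.
Transfer-ellipse semi-major axis a_t = (r₁ + r₂)/2 = (5.4604×10^7 + 2.244×10^8)/2 = 1.39502×10^8 km.
At periapsis, r = 5.4604×10^7 km.
Applying v² = μ(2/r − 1/a_t): v = 62.52 km/s.

v = 62.5 km/s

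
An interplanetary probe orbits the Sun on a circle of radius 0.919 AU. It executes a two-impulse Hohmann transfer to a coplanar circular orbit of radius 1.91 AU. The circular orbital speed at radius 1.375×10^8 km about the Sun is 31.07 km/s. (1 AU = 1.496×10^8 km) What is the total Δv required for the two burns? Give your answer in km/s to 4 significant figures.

From the circular-orbit relation v² = μ/r at r = 1.375×10^8 km: μ = v²r = (31.07)² × 1.375×10^8 = 1.32735×10^11 km³/s².
In km: r₁ = 0.919 × 1.496×10^8 = 1.374824×10^8 km; r₂ = 1.91 × 1.496×10^8 = 2.85736×10^8 km.
Transfer-ellipse semi-major axis a_t = (r₁ + r₂)/2 = (1.374824×10^8 + 2.85736×10^8)/2 = 2.116092×10^8 km.
Circular speed at r₁: v₁ = √(μ/r₁) = √(1.32735×10^11/1.374824×10^8) = 31.0720 km/s.
Transfer-orbit speed at r₁ (v² = μ(2/r − 1/a)): v_p = √[μ(2/r₁ − 1/a_t)] = 36.1064 km/s.
First burn Δv₁ = |v_p − v₁| = 5.0344 km/s.
At r₂, v₂ = √(μ/r₂) = 21.55312 km/s.
Transfer-orbit speed at r₂: v_a = √[μ(2/r₂ − 1/a_t)] = 17.37266 km/s.
Second burn Δv₂ = |v₂ − v_a| = 4.1805 km/s.
Δv = Δv₁ + Δv₂ = 5.0344 + 4.1805 = 9.215 km/s.

Δv = 9.215 km/s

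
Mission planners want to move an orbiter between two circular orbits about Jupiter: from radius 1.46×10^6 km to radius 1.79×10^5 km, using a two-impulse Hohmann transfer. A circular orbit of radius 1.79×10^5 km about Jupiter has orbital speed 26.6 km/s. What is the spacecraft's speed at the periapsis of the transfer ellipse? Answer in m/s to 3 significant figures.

From the circular-orbit relation v² = μ/r at r = 1.79×10^5 km: μ = v²r = (26.6)² × 1.79×10^5 = 1.26653×10^8 km³/s².
Semi-major axis of the transfer orbit: a_t = (1.460×10^6 + 1.790×10^5)/2 = 8.195×10^5 km.
At periapsis, r = 1.790×10^5 km.
Vis-viva: v = √[μ(2/r − 1/a_t)] = √[1.26653×10^8 × (2/1.790×10^5 − 1/8.195×10^5)] = 35.50 km/s.

v = 35500 m/s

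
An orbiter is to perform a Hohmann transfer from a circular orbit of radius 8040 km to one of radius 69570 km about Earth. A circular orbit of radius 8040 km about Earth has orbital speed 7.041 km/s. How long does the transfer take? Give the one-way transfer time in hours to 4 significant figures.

t = 10.57 hours

From the circular-orbit relation v² = μ/r at r = 8040 km: μ = v²r = (7.041)² × 8040 = 3.98588×10^5 km³/s².
Transfer-ellipse semi-major axis a_t = (r₁ + r₂)/2 = (8040 + 69570)/2 = 38805 km.
By Kepler's third law the transfer-orbit period is T = 2π√(a_t³/μ), so t = T/2 = 38040 s.
Converting: 38040 s ÷ 3600 s/hour = 10.57 hours.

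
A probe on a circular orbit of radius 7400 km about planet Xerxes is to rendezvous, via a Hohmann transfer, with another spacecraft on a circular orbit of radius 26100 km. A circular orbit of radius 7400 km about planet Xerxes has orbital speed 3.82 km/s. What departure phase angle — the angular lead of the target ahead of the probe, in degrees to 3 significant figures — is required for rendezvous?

φ = 87.5°

From the circular-orbit relation v² = μ/r at r = 7400 km: μ = v²r = (3.82)² × 7400 = 1.07984×10^5 km³/s².
Transfer-ellipse semi-major axis a_t = (r₁ + r₂)/2 = (7400 + 26100)/2 = 16750 km.
The half-period of the transfer ellipse is t = π√(a_t³/μ) = 20725 s.
The target's mean motion on its circular orbit is ω₂ = √(μ/r₂³) = 7.7932×10^-5 rad/s.
Angle swept by the target during transfer: ω₂·t = 1.6151 rad = 92.54°.
The probe traverses 180° on the transfer ellipse, so the target must lead by 180° − 92.54° = 87.5°.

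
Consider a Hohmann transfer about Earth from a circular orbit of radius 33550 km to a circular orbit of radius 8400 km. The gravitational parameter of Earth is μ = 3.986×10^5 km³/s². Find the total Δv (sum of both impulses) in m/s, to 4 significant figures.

Δv = 3089 m/s

Transfer-ellipse semi-major axis a_t = (r₁ + r₂)/2 = (33550 + 8400)/2 = 20975 km.
At r₁ the circular-orbit speed is v₁ = √(μ/r₁) = 3.4469 km/s.
On the transfer ellipse at r₁, vis-viva gives v_a = √[μ(2/r₁ − 1/a_t)] = 2.1813 km/s.
First burn Δv₁ = |v_a − v₁| = 1.2656 km/s.
Circular speed at r₂: v₂ = √(μ/r₂) = 6.88857 km/s.
Transfer-orbit speed at r₂: v_p = √[μ(2/r₂ − 1/a_t)] = 8.71213 km/s.
Second burn Δv₂ = |v₂ − v_p| = 1.8236 km/s.
Total Δv = Δv₁ + Δv₂ = 3.089 km/s.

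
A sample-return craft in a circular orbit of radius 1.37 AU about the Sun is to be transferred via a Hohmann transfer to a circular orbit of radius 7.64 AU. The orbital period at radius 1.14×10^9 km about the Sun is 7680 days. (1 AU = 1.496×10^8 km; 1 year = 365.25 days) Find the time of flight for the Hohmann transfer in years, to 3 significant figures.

t = 4.78 years

From Kepler's third law T² = 4π²r³/μ at r = 1.14×10^9 km, T = 7680 days = 7680 × 86400 s = 6.63552×10^8 s: μ = 4π²r³/T² = 1.32839×10^11 km³/s².
In km: r₁ = 1.37 × 1.496×10^8 = 2.04952×10^8 km; r₂ = 7.64 × 1.496×10^8 = 1.142944×10^9 km.
Transfer-ellipse semi-major axis a_t = (r₁ + r₂)/2 = (2.04952×10^8 + 1.142944×10^9)/2 = 6.73948×10^8 km.
Transfer time t = π√(a_t³/μ) = π√((6.73948×10^8)³ / 1.32839×10^11) = 1.508×10^8 s.
Converting: 1.508×10^8 s ÷ 3.15576×10^7 s/year (365.25 × 86400) = 4.78 years.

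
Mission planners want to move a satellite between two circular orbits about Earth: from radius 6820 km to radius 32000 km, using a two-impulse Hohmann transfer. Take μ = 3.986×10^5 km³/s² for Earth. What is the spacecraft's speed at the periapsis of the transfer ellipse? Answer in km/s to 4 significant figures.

v = 9.816 km/s

The Hohmann ellipse has a_t = (r₁ + r₂)/2 = 19410 km.
At periapsis, r = 6820 km.
Vis-viva: v = √[μ(2/r − 1/a_t)] = √[3.986×10^5 × (2/6820 − 1/19410)] = 9.816 km/s.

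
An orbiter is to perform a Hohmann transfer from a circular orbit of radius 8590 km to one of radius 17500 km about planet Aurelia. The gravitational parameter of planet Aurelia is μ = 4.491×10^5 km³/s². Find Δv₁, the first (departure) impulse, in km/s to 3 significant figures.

The Hohmann ellipse has a_t = (r₁ + r₂)/2 = 13045 km.
Circular speed at r = 8590 km: v_c = √(μ/r) = 7.231 km/s.
Vis-viva on the transfer ellipse at r = 8590 km gives v_t = √[μ(2/r − 1/a_t)] = 8.375 km/s.
Δv₁ = |v_t − v_c| = |8.375 − 7.231| = 1.144 km/s.

Δv₁ = 1.14 km/s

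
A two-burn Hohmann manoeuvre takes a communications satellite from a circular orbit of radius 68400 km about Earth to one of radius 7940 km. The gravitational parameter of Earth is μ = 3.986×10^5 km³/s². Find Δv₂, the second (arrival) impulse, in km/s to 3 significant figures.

Δv₂ = 2.40 km/s

Transfer-ellipse semi-major axis a_t = (r₁ + r₂)/2 = (68400 + 7940)/2 = 38170 km.
On the circular orbit at r = 7940 km, v_c = √(μ/r) = 7.0853 km/s.
Vis-viva on the transfer ellipse at r = 7940 km gives v_t = √[μ(2/r − 1/a_t)] = 9.4847 km/s.
Δv₂ = |v_t − v_c| = |9.4847 − 7.0853| = 2.399 km/s.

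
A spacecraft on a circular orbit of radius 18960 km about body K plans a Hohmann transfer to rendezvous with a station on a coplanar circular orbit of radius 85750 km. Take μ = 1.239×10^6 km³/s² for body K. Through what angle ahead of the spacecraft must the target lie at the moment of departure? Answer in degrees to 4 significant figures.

The Hohmann ellipse has a_t = (r₁ + r₂)/2 = 52355 km.
The half-period of the transfer ellipse is t = π√(a_t³/μ) = 33810 s.
Target angular speed ω₂ = √(μ/r₂³) = 4.433×10^-5 rad/s.
Angle swept by the target during transfer: ω₂·t = 1.4988 rad = 85.87°.
Arrival is 180° from departure on the ellipse, so φ = 180° − 85.87° = 94.13°.

φ = 94.13°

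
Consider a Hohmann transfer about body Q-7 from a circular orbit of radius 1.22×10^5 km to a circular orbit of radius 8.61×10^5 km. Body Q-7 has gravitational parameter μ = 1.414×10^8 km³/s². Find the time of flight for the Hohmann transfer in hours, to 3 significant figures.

t = 25.3 hours

Transfer-ellipse semi-major axis a_t = (r₁ + r₂)/2 = (1.220×10^5 + 8.610×10^5)/2 = 4.915×10^5 km.
Half the transfer-orbit period gives t = π√(a_t³/μ) = 91040 s.
Converting: 91040 s ÷ 3600 s/hour = 25.3 hours.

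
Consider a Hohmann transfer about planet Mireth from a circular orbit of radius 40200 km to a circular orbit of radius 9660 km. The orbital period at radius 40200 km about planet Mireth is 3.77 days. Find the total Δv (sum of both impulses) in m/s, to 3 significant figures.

From Kepler's third law T² = 4π²r³/μ at r = 40200 km, T = 3.77 days = 3.77 × 86400 s = 3.25728×10^5 s: μ = 4π²r³/T² = 24172.8 km³/s².
The Hohmann ellipse has a_t = (r₁ + r₂)/2 = 24930 km.
Circular speed at r₁: v₁ = √(μ/r₁) = √(24172.8/40200) = 0.7754 km/s.
Transfer-orbit speed at r₁ (vis-viva): v_a = √[μ(2/r₁ − 1/a_t)] = 0.4827 km/s.
First burn Δv₁ = |v_a − v₁| = 0.2927 km/s.
Circular speed at r₂: v₂ = √(μ/r₂) = 1.5819 km/s.
Transfer-orbit speed at r₂: v_p = √[μ(2/r₂ − 1/a_t)] = 2.0088 km/s.
Second burn Δv₂ = |v₂ − v_p| = 0.4269 km/s.
Total Δv = Δv₁ + Δv₂ = 0.7196 km/s.

Δv = 720 m/s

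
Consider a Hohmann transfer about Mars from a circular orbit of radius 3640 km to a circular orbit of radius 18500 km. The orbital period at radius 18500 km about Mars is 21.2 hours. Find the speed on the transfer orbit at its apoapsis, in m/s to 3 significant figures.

v = 873 m/s

From Kepler's third law T² = 4π²r³/μ at r = 18500 km, T = 21.2 hours = 21.2 × 3600 s = 76320 s: μ = 4π²r³/T² = 42913.9 km³/s².
The Hohmann ellipse has a_t = (r₁ + r₂)/2 = 11070 km.
At apoapsis, r = 18500 km.
From the vis-viva equation, v = √[μ(2/r − 1/a_t)] = 0.8734 km/s.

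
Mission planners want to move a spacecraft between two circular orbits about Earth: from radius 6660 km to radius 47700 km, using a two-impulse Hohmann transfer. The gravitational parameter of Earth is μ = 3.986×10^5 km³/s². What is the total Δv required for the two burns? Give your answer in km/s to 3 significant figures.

Semi-major axis of the transfer orbit: a_t = (6660 + 47700)/2 = 27180 km.
Circular speed at r₁: v₁ = √(μ/r₁) = √(3.986×10^5/6660) = 7.73627 km/s.
On the transfer ellipse at r₁, v² = μ(2/r − 1/a) gives v_p = √[μ(2/r₁ − 1/a_t)] = 10.2486 km/s.
First burn Δv₁ = |v_p − v₁| = 2.512 km/s.
Circular speed at r₂: v₂ = √(μ/r₂) = 2.891 km/s.
Transfer-orbit speed at r₂: v_a = √[μ(2/r₂ − 1/a_t)] = 1.431 km/s.
Second burn Δv₂ = |v₂ − v_a| = 1.460 km/s.
Total Δv = Δv₁ + Δv₂ = 3.972 km/s.

Δv = 3.97 km/s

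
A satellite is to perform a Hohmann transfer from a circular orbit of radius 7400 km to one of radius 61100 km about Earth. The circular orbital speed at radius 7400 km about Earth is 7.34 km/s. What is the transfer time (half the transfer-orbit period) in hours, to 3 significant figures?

From the circular-orbit relation v² = μ/r at r = 7400 km: μ = v²r = (7.34)² × 7400 = 3.98679×10^5 km³/s².
Transfer-ellipse semi-major axis a_t = (r₁ + r₂)/2 = (7400 + 61100)/2 = 34250 km.
Transfer time t = π√(a_t³/μ) = π√((34250)³ / 3.98679×10^5) = 31540 s.
Converting: 31540 s ÷ 3600 s/hour = 8.76 hours.

t = 8.76 hours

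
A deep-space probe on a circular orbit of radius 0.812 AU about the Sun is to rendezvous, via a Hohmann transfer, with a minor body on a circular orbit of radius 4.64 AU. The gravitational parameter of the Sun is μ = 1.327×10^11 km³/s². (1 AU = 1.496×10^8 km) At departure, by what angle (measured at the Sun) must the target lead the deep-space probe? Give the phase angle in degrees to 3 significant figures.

φ = 98.9°

In km: r₁ = 0.812 × 1.496×10^8 = 1.214752×10^8 km; r₂ = 4.64 × 1.496×10^8 = 6.94144×10^8 km.
The Hohmann ellipse has a_t = (r₁ + r₂)/2 = 4.078096×10^8 km.
The half-period of the transfer ellipse is t = π√(a_t³/μ) = 7.102×10^7 s.
Target angular speed ω₂ = √(μ/r₂³) = 1.992×10^-8 rad/s.
Angle swept by the target during transfer: ω₂·t = 1.4147 rad = 81.06°.
The deep-space probe traverses 180° on the transfer ellipse, so the target must lead by 180° − 81.06° = 98.9°.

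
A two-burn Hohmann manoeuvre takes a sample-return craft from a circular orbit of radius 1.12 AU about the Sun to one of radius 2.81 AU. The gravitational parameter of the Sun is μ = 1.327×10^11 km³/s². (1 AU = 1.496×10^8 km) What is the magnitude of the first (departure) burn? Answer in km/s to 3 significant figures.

Δv₁ = 5.51 km/s

In km: r₁ = 1.12 × 1.496×10^8 = 1.67552×10^8 km; r₂ = 2.81 × 1.496×10^8 = 4.20376×10^8 km.
Transfer-ellipse semi-major axis a_t = (r₁ + r₂)/2 = (1.67552×10^8 + 4.20376×10^8)/2 = 2.93964×10^8 km.
On the circular orbit at r = 1.67552×10^8 km, v_c = √(μ/r) = 28.1424 km/s.
Transfer-orbit speed at the same r (vis-viva, a = a_t): v_t = √[μ(2/r − 1/a_t)] = 33.6537 km/s.
Δv₁ = |v_t − v_c| = |33.6537 − 28.1424| = 5.511 km/s.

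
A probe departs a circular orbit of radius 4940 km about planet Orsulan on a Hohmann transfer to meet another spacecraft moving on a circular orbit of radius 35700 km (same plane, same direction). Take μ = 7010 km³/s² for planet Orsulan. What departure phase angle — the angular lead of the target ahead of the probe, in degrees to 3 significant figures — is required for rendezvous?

φ = 103°

The Hohmann ellipse has a_t = (r₁ + r₂)/2 = 20320 km.
Transfer time t = π√(a_t³/μ) = 1.0869×10^5 s.
The target's mean motion on its circular orbit is ω₂ = √(μ/r₂³) = 1.2412×10^-5 rad/s.
Angle swept by the target during transfer: ω₂·t = 1.3491 rad = 77.30°.
Arrival is 180° from departure on the ellipse, so φ = 180° − 77.30° = 103°.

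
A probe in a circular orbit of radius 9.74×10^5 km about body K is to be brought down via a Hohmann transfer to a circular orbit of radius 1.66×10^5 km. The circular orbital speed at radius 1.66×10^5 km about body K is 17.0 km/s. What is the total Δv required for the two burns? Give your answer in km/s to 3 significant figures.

From the circular-orbit relation v² = μ/r at r = 1.66×10^5 km: μ = v²r = (17.0)² × 1.66×10^5 = 4.79740×10^7 km³/s².
Semi-major axis of the transfer orbit: a_t = (9.740×10^5 + 1.660×10^5)/2 = 5.700×10^5 km.
Circular speed at r₁: v₁ = √(μ/r₁) = √(4.79740×10^7/9.740×10^5) = 7.018 km/s.
On the transfer ellipse at r₁, v² = μ(2/r − 1/a) gives v_a = √[μ(2/r₁ − 1/a_t)] = 3.787 km/s.
First burn Δv₁ = |v_a − v₁| = 3.231 km/s.
Circular speed at r₂: v₂ = √(μ/r₂) = 17.000 km/s.
Transfer-orbit speed at r₂: v_p = √[μ(2/r₂ − 1/a_t)] = 22.222 km/s.
Second burn Δv₂ = |v₂ − v_p| = 5.222 km/s.
Total Δv = Δv₁ + Δv₂ = 8.453 km/s.

Δv = 8.45 km/s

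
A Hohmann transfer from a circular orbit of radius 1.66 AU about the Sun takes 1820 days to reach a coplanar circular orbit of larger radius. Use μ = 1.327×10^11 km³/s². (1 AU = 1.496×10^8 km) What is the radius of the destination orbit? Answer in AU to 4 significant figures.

r₂ = 7.601 AU

In km: r₁ = 1.66 × 1.496×10^8 = 2.48336×10^8 km.
Transfer time t = 1820 days = 1.57248×10^8 s, and t = π√(a_t³/μ).
So a_t = (μ t²/π²)^(1/3) = (1.327×10^11 × (1.57248×10^8)² / π²)^(1/3) = 6.9276×10^8 km.
Since a_t = (r₁ + r₂)/2, r₂ = 2a_t − r₁ = 2×6.9276×10^8 − 2.48336×10^8 = 1.137184×10^9 km.
In AU: r₂ = 1.137184×10^9 / 1.496×10^8 = 7.601 AU.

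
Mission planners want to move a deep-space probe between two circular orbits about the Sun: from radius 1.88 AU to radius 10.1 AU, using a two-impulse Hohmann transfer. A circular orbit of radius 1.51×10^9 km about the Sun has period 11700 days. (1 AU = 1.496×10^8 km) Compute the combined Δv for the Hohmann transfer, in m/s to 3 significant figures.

From Kepler's third law T² = 4π²r³/μ at r = 1.51×10^9 km, T = 11700 days = 11700 × 86400 s = 1.01088×10^9 s: μ = 4π²r³/T² = 1.33012×10^11 km³/s².
In km: r₁ = 1.88 × 1.496×10^8 = 2.81248×10^8 km; r₂ = 10.1 × 1.496×10^8 = 1.51096×10^9 km.
Semi-major axis of the transfer orbit: a_t = (2.81248×10^8 + 1.51096×10^9)/2 = 8.96104×10^8 km.
At r₁ the circular-orbit speed is v₁ = √(μ/r₁) = 21.747 km/s.
On the transfer ellipse at r₁, v² = μ(2/r − 1/a) gives v_p = √[μ(2/r₁ − 1/a_t)] = 28.239 km/s.
First burn Δv₁ = |v_p − v₁| = 6.492 km/s.
At r₂, v₂ = √(μ/r₂) = 9.3825 km/s.
Transfer-orbit speed at r₂: v_a = √[μ(2/r₂ − 1/a_t)] = 5.2564 km/s.
Second burn Δv₂ = |v₂ − v_a| = 4.126 km/s.
Total Δv = Δv₁ + Δv₂ = 10.62 km/s.

Δv = 10600 m/s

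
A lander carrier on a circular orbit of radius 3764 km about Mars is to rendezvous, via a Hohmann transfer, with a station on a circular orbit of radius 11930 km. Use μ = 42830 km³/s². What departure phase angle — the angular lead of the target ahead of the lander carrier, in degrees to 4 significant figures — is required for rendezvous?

φ = 83.98°

The Hohmann ellipse has a_t = (r₁ + r₂)/2 = 7847 km.
Transfer time t = π√(a_t³/μ) = 10552 s.
Target angular speed ω₂ = √(μ/r₂³) = 1.5882×10^-4 rad/s.
Angle swept by the target during transfer: ω₂·t = 1.6759 rad = 96.02°.
Arrival is 180° from departure on the ellipse, so φ = 180° − 96.02° = 83.98°.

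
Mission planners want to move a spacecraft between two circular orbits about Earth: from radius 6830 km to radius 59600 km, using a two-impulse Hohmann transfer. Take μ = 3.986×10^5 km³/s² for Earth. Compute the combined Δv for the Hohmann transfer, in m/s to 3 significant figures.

Δv = 4010 m/s

Transfer-ellipse semi-major axis a_t = (r₁ + r₂)/2 = (6830 + 59600)/2 = 33215 km.
At r₁ the circular-orbit speed is v₁ = √(μ/r₁) = 7.6394 km/s.
Transfer-orbit speed at r₁ (vis-viva equation): v_p = √[μ(2/r₁ − 1/a_t)] = 10.233 km/s.
First burn Δv₁ = |v_p − v₁| = 2.594 km/s.
Circular speed at r₂: v₂ = √(μ/r₂) = 2.586 km/s.
Transfer-orbit speed at r₂: v_a = √[μ(2/r₂ − 1/a_t)] = 1.173 km/s.
Second burn Δv₂ = |v₂ − v_a| = 1.413 km/s.
Δv = Δv₁ + Δv₂ = 2.594 + 1.413 = 4.007 km/s.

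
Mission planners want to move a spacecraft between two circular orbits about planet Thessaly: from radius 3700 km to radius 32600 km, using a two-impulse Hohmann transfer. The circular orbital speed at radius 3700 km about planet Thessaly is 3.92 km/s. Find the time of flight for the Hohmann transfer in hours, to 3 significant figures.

t = 8.95 hours

From the circular-orbit relation v² = μ/r at r = 3700 km: μ = v²r = (3.92)² × 3700 = 56855.7 km³/s².
Transfer-ellipse semi-major axis a_t = (r₁ + r₂)/2 = (3700 + 32600)/2 = 18150 km.
By Kepler's third law the transfer-orbit period is T = 2π√(a_t³/μ), so t = T/2 = 32220 s.
Converting: 32220 s ÷ 3600 s/hour = 8.95 hours.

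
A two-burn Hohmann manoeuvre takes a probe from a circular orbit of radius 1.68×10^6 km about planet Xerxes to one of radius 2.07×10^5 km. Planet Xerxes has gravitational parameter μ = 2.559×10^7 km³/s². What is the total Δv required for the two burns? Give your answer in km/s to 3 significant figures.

Transfer-ellipse semi-major axis a_t = (r₁ + r₂)/2 = (1.680×10^6 + 2.070×10^5)/2 = 9.435×10^5 km.
At r₁ the circular-orbit speed is v₁ = √(μ/r₁) = 3.903 km/s.
On the transfer ellipse at r₁, vis-viva equation gives v_a = √[μ(2/r₁ − 1/a_t)] = 1.828 km/s.
First burn Δv₁ = |v_a − v₁| = 2.075 km/s.
At r₂, v₂ = √(μ/r₂) = 11.119 km/s.
Transfer-orbit speed at r₂: v_p = √[μ(2/r₂ − 1/a_t)] = 14.837 km/s.
Second burn Δv₂ = |v₂ − v_p| = 3.718 km/s.
Total Δv = Δv₁ + Δv₂ = 5.793 km/s.

Δv = 5.79 km/s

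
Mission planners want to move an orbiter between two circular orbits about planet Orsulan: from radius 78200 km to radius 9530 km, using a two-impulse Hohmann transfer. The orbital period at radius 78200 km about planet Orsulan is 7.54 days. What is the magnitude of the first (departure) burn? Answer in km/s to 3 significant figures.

From Kepler's third law T² = 4π²r³/μ at r = 78200 km, T = 7.54 days = 7.54 × 86400 s = 6.51456×10^5 s: μ = 4π²r³/T² = 44484.6 km³/s².
Transfer-ellipse semi-major axis a_t = (r₁ + r₂)/2 = (78200 + 9530)/2 = 43865 km.
On the circular orbit at r = 78200 km, v_c = √(μ/r) = 0.75423 km/s.
Transfer-orbit speed at the same r (vis-viva, a = a_t): v_t = √[μ(2/r − 1/a_t)] = 0.35155 km/s.
Δv₁ = |v_t − v_c| = |0.35155 − 0.75423| = 0.4027 km/s.

Δv₁ = 0.403 km/s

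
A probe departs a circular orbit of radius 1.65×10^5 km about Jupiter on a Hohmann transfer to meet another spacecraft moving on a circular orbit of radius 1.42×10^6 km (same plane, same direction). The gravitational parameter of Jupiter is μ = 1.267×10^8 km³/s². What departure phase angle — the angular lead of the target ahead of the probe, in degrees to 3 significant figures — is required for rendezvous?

φ = 105°

Semi-major axis of the transfer orbit: a_t = (1.650×10^5 + 1.420×10^6)/2 = 7.925×10^5 km.
Transfer time t = π√(a_t³/μ) = 1.969×10^5 s.
The target's mean motion on its circular orbit is ω₂ = √(μ/r₂³) = 6.652×10^-6 rad/s.
Angle swept by the target during transfer: ω₂·t = 1.3098 rad = 75.05°.
The probe traverses 180° on the transfer ellipse, so the target must lead by 180° − 75.05° = 105°.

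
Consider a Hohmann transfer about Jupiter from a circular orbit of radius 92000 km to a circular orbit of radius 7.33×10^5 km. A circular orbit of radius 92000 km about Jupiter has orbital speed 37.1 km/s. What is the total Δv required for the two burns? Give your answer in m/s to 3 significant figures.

Δv = 19300 m/s

From the circular-orbit relation v² = μ/r at r = 92000 km: μ = v²r = (37.1)² × 92000 = 1.26630×10^8 km³/s².
Transfer-ellipse semi-major axis a_t = (r₁ + r₂)/2 = (92000 + 7.330×10^5)/2 = 4.125×10^5 km.
Circular speed at r₁: v₁ = √(μ/r₁) = √(1.26630×10^8/92000) = 37.100 km/s.
On the transfer ellipse at r₁, vis-viva gives v_p = √[μ(2/r₁ − 1/a_t)] = 49.455 km/s.
First burn Δv₁ = |v_p − v₁| = 12.355 km/s.
Circular speed at r₂: v₂ = √(μ/r₂) = 13.1436 km/s.
Transfer-orbit speed at r₂: v_a = √[μ(2/r₂ − 1/a_t)] = 6.20723 km/s.
Second burn Δv₂ = |v₂ − v_a| = 6.9364 km/s.
Δv = Δv₁ + Δv₂ = 12.355 + 6.9364 = 19.29 km/s.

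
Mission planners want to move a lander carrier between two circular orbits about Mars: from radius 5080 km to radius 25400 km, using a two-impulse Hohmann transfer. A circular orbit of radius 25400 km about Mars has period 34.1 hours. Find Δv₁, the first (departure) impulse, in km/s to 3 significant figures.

From Kepler's third law T² = 4π²r³/μ at r = 25400 km, T = 34.1 hours = 34.1 × 3600 s = 1.2276×10^5 s: μ = 4π²r³/T² = 42928.6 km³/s².
Semi-major axis of the transfer orbit: a_t = (5080 + 25400)/2 = 15240 km.
Circular speed at r = 5080 km: v_c = √(μ/r) = 2.9070 km/s.
Transfer-orbit speed at the same r (vis-viva, a = a_t): v_t = √[μ(2/r − 1/a_t)] = 3.7529 km/s.
Δv₁ = |v_t − v_c| = |3.7529 − 2.9070| = 0.8459 km/s.

Δv₁ = 0.846 km/s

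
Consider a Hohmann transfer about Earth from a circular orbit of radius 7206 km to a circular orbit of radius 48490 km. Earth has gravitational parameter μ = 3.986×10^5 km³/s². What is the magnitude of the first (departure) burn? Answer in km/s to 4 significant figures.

The Hohmann ellipse has a_t = (r₁ + r₂)/2 = 27848 km.
Circular speed at r = 7206 km: v_c = √(μ/r) = 7.437 km/s.
Vis-viva on the transfer ellipse at r = 7206 km gives v_t = √[μ(2/r − 1/a_t)] = 9.814 km/s.
Δv₁ = |v_t − v_c| = |9.814 − 7.437| = 2.377 km/s.

Δv₁ = 2.377 km/s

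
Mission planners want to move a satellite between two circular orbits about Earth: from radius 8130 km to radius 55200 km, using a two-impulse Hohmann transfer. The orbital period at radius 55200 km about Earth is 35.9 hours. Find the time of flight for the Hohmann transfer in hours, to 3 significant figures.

t = 7.80 hours

From Kepler's third law T² = 4π²r³/μ at r = 55200 km, T = 35.9 hours = 35.9 × 3600 s = 1.2924×10^5 s: μ = 4π²r³/T² = 3.97542×10^5 km³/s².
The Hohmann ellipse has a_t = (r₁ + r₂)/2 = 31665 km.
By Kepler's third law the transfer-orbit period is T = 2π√(a_t³/μ), so t = T/2 = 28080 s.
Converting: 28080 s ÷ 3600 s/hour = 7.80 hours.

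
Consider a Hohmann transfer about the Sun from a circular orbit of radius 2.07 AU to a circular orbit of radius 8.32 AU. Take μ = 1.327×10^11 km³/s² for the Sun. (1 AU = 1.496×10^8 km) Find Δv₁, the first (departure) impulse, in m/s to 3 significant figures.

Δv₁ = 5500 m/s

In km: r₁ = 2.07 × 1.496×10^8 = 3.09672×10^8 km; r₂ = 8.32 × 1.496×10^8 = 1.244672×10^9 km.
Semi-major axis of the transfer orbit: a_t = (3.09672×10^8 + 1.244672×10^9)/2 = 7.77172×10^8 km.
On the circular orbit at r = 3.09672×10^8 km, v_c = √(μ/r) = 20.701 km/s.
Transfer-orbit speed at the same r (vis-viva, a = a_t): v_t = √[μ(2/r − 1/a_t)] = 26.197 km/s.
Δv₁ = |v_t − v_c| = |26.197 − 20.701| = 5.496 km/s.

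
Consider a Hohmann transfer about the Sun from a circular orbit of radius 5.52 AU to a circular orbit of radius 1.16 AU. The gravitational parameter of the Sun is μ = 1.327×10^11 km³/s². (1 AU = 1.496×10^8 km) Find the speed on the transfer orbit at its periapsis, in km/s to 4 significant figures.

v = 35.55 km/s

In km: r₁ = 5.52 × 1.496×10^8 = 8.25792×10^8 km; r₂ = 1.16 × 1.496×10^8 = 1.73536×10^8 km.
The Hohmann ellipse has a_t = (r₁ + r₂)/2 = 4.99664×10^8 km.
At periapsis, r = 1.73536×10^8 km.
Applying v² = μ(2/r − 1/a_t): v = 35.55 km/s.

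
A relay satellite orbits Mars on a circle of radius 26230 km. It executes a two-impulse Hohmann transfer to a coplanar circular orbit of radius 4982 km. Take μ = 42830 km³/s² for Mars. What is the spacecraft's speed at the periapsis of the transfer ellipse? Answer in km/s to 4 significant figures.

v = 3.801 km/s

Semi-major axis of the transfer orbit: a_t = (26230 + 4982)/2 = 15606 km.
The periapsis of the transfer ellipse is at r = 4982 km.
Vis-viva: v = √[μ(2/r − 1/a_t)] = √[42830 × (2/4982 − 1/15606)] = 3.801 km/s.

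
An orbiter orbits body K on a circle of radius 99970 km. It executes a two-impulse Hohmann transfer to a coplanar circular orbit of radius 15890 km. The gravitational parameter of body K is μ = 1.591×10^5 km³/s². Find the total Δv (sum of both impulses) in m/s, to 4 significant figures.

Semi-major axis of the transfer orbit: a_t = (99970 + 15890)/2 = 57930 km.
At r₁ the circular-orbit speed is v₁ = √(μ/r₁) = 1.2615 km/s.
Transfer-orbit speed at r₁ (vis-viva): v_a = √[μ(2/r₁ − 1/a_t)] = 0.66071 km/s.
First burn Δv₁ = |v_a − v₁| = 0.6008 km/s.
Circular speed at r₂: v₂ = √(μ/r₂) = 3.1643 km/s.
Transfer-orbit speed at r₂: v_p = √[μ(2/r₂ − 1/a_t)] = 4.1568 km/s.
Second burn Δv₂ = |v₂ − v_p| = 0.9925 km/s.
Total Δv = Δv₁ + Δv₂ = 1.593 km/s.

Δv = 1593 m/s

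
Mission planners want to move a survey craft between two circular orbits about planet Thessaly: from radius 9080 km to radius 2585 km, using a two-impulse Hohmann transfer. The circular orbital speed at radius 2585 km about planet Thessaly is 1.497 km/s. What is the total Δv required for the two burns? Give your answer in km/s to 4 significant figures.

From the circular-orbit relation v² = μ/r at r = 2585 km: μ = v²r = (1.497)² × 2585 = 5793.01 km³/s².
The Hohmann ellipse has a_t = (r₁ + r₂)/2 = 5832.5 km.
Circular speed at r₁: v₁ = √(μ/r₁) = √(5793.01/9080) = 0.79875 km/s.
On the transfer ellipse at r₁, v² = μ(2/r − 1/a) gives v_a = √[μ(2/r₁ − 1/a_t)] = 0.53176 km/s.
First burn Δv₁ = |v_a − v₁| = 0.2670 km/s.
At r₂, v₂ = √(μ/r₂) = 1.4970 km/s.
Transfer-orbit speed at r₂: v_p = √[μ(2/r₂ − 1/a_t)] = 1.8678 km/s.
Second burn Δv₂ = |v₂ − v_p| = 0.3708 km/s.
Δv = Δv₁ + Δv₂ = 0.2670 + 0.3708 = 0.6378 km/s.

Δv = 0.6378 km/s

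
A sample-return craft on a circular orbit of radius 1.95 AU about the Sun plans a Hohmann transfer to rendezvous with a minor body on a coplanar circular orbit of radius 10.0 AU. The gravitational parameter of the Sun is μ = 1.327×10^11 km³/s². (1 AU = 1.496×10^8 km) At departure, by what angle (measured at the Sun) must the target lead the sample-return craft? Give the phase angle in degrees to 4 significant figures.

φ = 96.87°

In km: r₁ = 1.95 × 1.496×10^8 = 2.9172×10^8 km; r₂ = 10.0 × 1.496×10^8 = 1.496×10^9 km.
The Hohmann ellipse has a_t = (r₁ + r₂)/2 = 8.9386×10^8 km.
Transfer time t = π√(a_t³/μ) = 2.30472×10^8 s.
The target's mean motion on its circular orbit is ω₂ = √(μ/r₂³) = 6.29561×10^-9 rad/s.
Angle swept by the target during transfer: ω₂·t = 1.45096 rad = 83.13°.
The sample-return craft traverses 180° on the transfer ellipse, so the target must lead by 180° − 83.13° = 96.87°.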